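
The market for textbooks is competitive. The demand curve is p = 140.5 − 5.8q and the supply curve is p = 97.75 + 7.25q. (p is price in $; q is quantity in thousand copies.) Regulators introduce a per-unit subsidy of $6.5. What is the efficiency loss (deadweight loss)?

$1.62 thousand

Competitive equilibrium: 140.5 − 5.8q = 97.75 + 7.25q → q* = 3.2759, p* = 121.5.
The subsidy lowers effective supply by 6.5: p = 91.25 + 7.25q.
New quantity: 140.5 − 5.8q = 91.25 + 7.25q → q' = 3.7739.
Overproduction Δq = 3.7739 − 3.2759 = 0.498; wedge = subsidy = 6.5.
Welfare loss = ½ × 0.498 × 6.5 = $1.62 thousand.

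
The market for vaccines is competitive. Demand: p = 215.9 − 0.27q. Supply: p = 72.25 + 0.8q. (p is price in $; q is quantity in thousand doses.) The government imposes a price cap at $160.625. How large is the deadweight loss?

$302.63 thousand

Competitive equilibrium: 215.9 − 0.27q = 72.25 + 0.8q → q* = 134.2523, p* = 179.6519.
At the ceiling p = 160.625, quantity supplied = (160.625 − 72.25)/0.8 = 110.4688.
Willingness to pay at q' = 110.4688: 215.9 − 0.27·110.4688 = 186.0734.
Δq = 134.2523 − 110.4688 = 23.7835; wedge = 186.0734 − 160.625 = 25.4484.
Deadweight loss = ½ × 23.7835 × 25.4484 = $302.63 thousand.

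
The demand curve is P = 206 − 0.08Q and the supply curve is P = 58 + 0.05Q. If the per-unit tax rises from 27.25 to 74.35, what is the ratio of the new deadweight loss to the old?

7.444

Competitive equilibrium: 206 − 0.08Q = 58 + 0.05Q → Q* = 1138.4615, P* = 114.9231.
For a per-unit tax t: ΔQ = t/0.13, so DWL = ½·t·(t/0.13) = t²/0.26.
At t = 27.25: DWL = 2856.010. At t = 74.35: DWL = 21261.240.
Ratio = (74.35/27.25)² = 7.444.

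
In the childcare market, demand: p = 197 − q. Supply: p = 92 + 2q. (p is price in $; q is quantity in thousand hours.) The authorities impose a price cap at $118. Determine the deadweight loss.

$726 thousand

Competitive equilibrium: 197 − q = 92 + 2q → q* = 35, p* = 162.
At the ceiling p = 118, quantity supplied = (118 − 92)/2 = 13.
Willingness to pay at q' = 13: 197 − 1·13 = 184.
Δq = 35 − 13 = 22; wedge = 184 − 118 = 66.
The triangle = ½ × 22 × 66 = $726 thousand.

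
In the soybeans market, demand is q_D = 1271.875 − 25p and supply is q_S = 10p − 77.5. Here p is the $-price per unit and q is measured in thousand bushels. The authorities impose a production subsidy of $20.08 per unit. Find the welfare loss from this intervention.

In inverse form: demand p = 50.875 − 0.04q, supply p = 7.75 + 0.1q.
Competitive equilibrium: 50.875 − 0.04q = 7.75 + 0.1q → q* = 308.0357, p* = 38.5536.
The subsidy lowers effective supply by 20.08: p = 0.1q − 12.33.
New quantity: 50.875 − 0.04q = 0.1q − 12.33 → q' = 451.4643.
Overproduction Δq = 451.4643 − 308.0357 = 143.4286; wedge = subsidy = 20.08.
DWL = ½ × 143.4286 × 20.08 = $1440.02 thousand.

$1440.02 thousand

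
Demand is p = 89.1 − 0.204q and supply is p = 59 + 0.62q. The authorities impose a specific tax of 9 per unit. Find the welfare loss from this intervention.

Competitive equilibrium: 89.1 − 0.204q = 59 + 0.62q → q* = 36.5291, p* = 81.6481.
With the tax, the buyer price exceeds the seller price by 9: (89.1 − 0.204q) − (59 + 0.62q) = 9 → q' = 25.6068.
Δq = 36.5291 − 25.6068 = 10.9223; the wedge equals the tax, 9.
Deadweight loss = ½ × 10.9223 × 9 = 49.15.

49.15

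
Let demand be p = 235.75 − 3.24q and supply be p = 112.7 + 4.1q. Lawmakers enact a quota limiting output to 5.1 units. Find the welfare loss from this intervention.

Competitive equilibrium: 235.75 − 3.24q = 112.7 + 4.1q → q* = 16.7643, p* = 181.4337.
At q = 5.1: demand price = 235.75 − 3.24·5.1 = 219.226; supply price = 112.7 + 4.1·5.1 = 133.61.
Δq = 16.7643 − 5.1 = 11.6643; wedge = 219.226 − 133.61 = 85.616.
DWL = ½ × 11.6643 × 85.616 = 499.33.

499.33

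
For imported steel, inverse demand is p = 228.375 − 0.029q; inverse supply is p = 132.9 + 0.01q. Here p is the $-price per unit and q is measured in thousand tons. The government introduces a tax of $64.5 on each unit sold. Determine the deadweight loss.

$53336.54 thousand

Competitive equilibrium: 228.375 − 0.029q = 132.9 + 0.01q → q* = 2448.0769, p* = 157.3808.
With the tax, the buyer price exceeds the seller price by 64.5: (228.375 − 0.029q) − (132.9 + 0.01q) = 64.5 → q' = 794.2308.
Δq = 2448.0769 − 794.2308 = 1653.8461; the wedge equals the tax, 64.5.
Deadweight loss = ½ × 1653.8461 × 64.5 = $53336.54 thousand.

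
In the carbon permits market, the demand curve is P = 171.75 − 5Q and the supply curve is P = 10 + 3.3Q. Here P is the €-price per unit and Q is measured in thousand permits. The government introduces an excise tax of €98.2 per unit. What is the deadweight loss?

Competitive equilibrium: 171.75 − 5Q = 10 + 3.3Q → Q* = 19.488, P* = 74.3102.
With the tax, the buyer price exceeds the seller price by 98.2: (171.75 − 5Q) − (10 + 3.3Q) = 98.2 → Q' = 7.6566.
ΔQ = 19.488 − 7.6566 = 11.8314; the wedge equals the tax, 98.2.
Deadweight loss = ½ × 11.8314 × 98.2 = €580.92 thousand.

€580.92 thousand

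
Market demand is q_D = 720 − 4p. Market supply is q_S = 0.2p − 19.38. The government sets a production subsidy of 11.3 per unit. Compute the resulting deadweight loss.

12.16

In inverse form: demand p = 180 − 0.25q, supply p = 96.9 + 5q.
Competitive equilibrium: 180 − 0.25q = 96.9 + 5q → q* = 15.8286, p* = 176.0429.
The subsidy lowers effective supply by 11.3: p = 85.6 + 5q.
New quantity: 180 − 0.25q = 85.6 + 5q → q' = 17.981.
Overproduction Δq = 17.981 − 15.8286 = 2.1524; wedge = subsidy = 11.3.
Deadweight loss = ½ × 2.1524 × 11.3 = 12.16.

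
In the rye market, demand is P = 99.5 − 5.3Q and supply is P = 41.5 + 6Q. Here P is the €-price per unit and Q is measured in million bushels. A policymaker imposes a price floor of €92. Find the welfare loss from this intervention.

€78.09 million

Competitive equilibrium: 99.5 − 5.3Q = 41.5 + 6Q → Q* = 5.1327, P* = 72.2965.
At the floor P = 92, quantity demanded = (99.5 − 92)/5.3 = 1.4151.
Sellers' marginal cost at Q' = 1.4151: 41.5 + 6·1.4151 = 49.9906.
ΔQ = 5.1327 − 1.4151 = 3.7176; wedge = 92 − 49.9906 = 42.0094.
Welfare loss = ½ × 3.7176 × 42.0094 = €78.09 million.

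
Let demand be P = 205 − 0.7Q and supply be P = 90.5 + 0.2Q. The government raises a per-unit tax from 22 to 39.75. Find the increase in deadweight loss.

Competitive equilibrium: 205 − 0.7Q = 90.5 + 0.2Q → Q* = 127.2222, P* = 115.9444.
For a per-unit tax t: ΔQ = t/0.9, so DWL = ½·t·(t/0.9) = t²/1.8.
At t = 22: DWL = 268.889. At t = 39.75: DWL = 877.813.
Increase = 877.813 − 268.889 = 608.92.

608.92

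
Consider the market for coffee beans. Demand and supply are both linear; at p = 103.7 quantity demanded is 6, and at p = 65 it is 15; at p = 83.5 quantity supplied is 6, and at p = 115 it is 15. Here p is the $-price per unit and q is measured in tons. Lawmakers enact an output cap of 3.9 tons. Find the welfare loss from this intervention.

Demand slope = (65 − 103.7)/(15 − 6) = −4.3, so p = 129.5 − 4.3q.
Supply slope = (115 − 83.5)/(15 − 6) = 3.5, so p = 62.5 + 3.5q.
Competitive equilibrium: 129.5 − 4.3q = 62.5 + 3.5q → q* = 8.58974, p* = 92.5641.
At q = 3.9: demand price = 129.5 − 4.3·3.9 = 112.73; supply price = 62.5 + 3.5·3.9 = 76.15.
Δq = 8.58974 − 3.9 = 4.68974; wedge = 112.73 − 76.15 = 36.58.
Welfare loss = ½ × 4.68974 × 36.58 = $85.78.

$85.78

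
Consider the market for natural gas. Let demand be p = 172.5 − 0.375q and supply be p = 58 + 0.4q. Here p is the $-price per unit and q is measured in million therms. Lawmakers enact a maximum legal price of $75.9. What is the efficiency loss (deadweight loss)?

$4110.34 million

Competitive equilibrium: 172.5 − 0.375q = 58 + 0.4q → q* = 147.7419, p* = 117.0968.
At the ceiling p = 75.9, quantity supplied = (75.9 − 58)/0.4 = 44.75.
Willingness to pay at q' = 44.75: 172.5 − 0.375·44.75 = 155.7188.
Δq = 147.7419 − 44.75 = 102.9919; wedge = 155.7188 − 75.9 = 79.8188.
Deadweight loss = ½ × 102.9919 × 79.8188 = $4110.34 million.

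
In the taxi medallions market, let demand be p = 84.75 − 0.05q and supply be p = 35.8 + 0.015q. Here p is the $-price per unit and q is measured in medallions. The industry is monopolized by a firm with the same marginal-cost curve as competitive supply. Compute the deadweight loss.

$3484.23

Competitive equilibrium: 84.75 − 0.05q = 35.8 + 0.015q → q* = 753.07692, p* = 47.09615.
Marginal revenue: MR = 84.75 − 0.1q. Set MR = MC: 84.75 − 0.1q = 35.8 + 0.015q → q_m = 425.65217.
Price p_m = 84.75 − 0.05·425.65217 = 63.46739; MC(q_m) = 35.8 + 0.015·425.65217 = 42.18478.
Competitive q* = 753.07692, so Δq = 327.42475; wedge = 63.46739 − 42.18478 = 21.28261.
The triangle = ½ × 327.42475 × 21.28261 = $3484.23.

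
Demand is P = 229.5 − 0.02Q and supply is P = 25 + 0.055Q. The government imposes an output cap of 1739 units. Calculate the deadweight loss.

Competitive equilibrium: 229.5 − 0.02Q = 25 + 0.055Q → Q* = 2726.66667, P* = 174.96667.
At Q = 1739: demand price = 229.5 − 0.02·1739 = 194.72; supply price = 25 + 0.055·1739 = 120.645.
ΔQ = 2726.66667 − 1739 = 987.66667; wedge = 194.72 − 120.645 = 74.075.
DWL = ½ × 987.66667 × 74.075 = 36580.70.

36580.70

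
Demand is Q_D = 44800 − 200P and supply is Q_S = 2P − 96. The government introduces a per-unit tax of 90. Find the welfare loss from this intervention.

In inverse form: demand P = 224 − 0.005Q, supply P = 48 + 0.5Q.
Competitive equilibrium: 224 − 0.005Q = 48 + 0.5Q → Q* = 348.51485, P* = 222.25743.
With the tax, the buyer price exceeds the seller price by 90: (224 − 0.005Q) − (48 + 0.5Q) = 90 → Q' = 170.29703.
ΔQ = 348.51485 − 170.29703 = 178.21782; the wedge equals the tax, 90.
Welfare loss = ½ × 178.21782 × 90 = 8019.80.

8019.80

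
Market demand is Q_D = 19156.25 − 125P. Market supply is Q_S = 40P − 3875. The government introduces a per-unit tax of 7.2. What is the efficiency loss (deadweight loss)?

In inverse form: demand P = 153.25 − 0.008Q, supply P = 96.875 + 0.025Q.
Competitive equilibrium: 153.25 − 0.008Q = 96.875 + 0.025Q → Q* = 1708.3333, P* = 139.5833.
With the tax, the buyer price exceeds the seller price by 7.2: (153.25 − 0.008Q) − (96.875 + 0.025Q) = 7.2 → Q' = 1490.1515.
ΔQ = 1708.3333 − 1490.1515 = 218.1818; the wedge equals the tax, 7.2.
The triangle = ½ × 218.1818 × 7.2 = 785.45.

785.45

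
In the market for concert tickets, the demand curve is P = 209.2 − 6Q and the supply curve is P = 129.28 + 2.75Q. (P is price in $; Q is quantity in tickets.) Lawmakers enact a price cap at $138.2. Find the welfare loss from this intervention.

$151.78

Competitive equilibrium: 209.2 − 6Q = 129.28 + 2.75Q → Q* = 9.1337, P* = 154.3977.
At the ceiling P = 138.2, quantity supplied = (138.2 − 129.28)/2.75 = 3.2436.
Willingness to pay at Q' = 3.2436: 209.2 − 6·3.2436 = 189.7384.
ΔQ = 9.1337 − 3.2436 = 5.8901; wedge = 189.7384 − 138.2 = 51.5384.
DWL = ½ × 5.8901 × 51.5384 = $151.78.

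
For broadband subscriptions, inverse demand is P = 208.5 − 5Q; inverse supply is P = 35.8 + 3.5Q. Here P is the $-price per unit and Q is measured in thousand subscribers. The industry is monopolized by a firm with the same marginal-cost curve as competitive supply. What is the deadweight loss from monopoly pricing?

Competitive equilibrium: 208.5 − 5Q = 35.8 + 3.5Q → Q* = 20.3176, P* = 106.9118.
Marginal revenue: MR = 208.5 − 10Q. Set MR = MC: 208.5 − 10Q = 35.8 + 3.5Q → Q_m = 12.7926.
Price P_m = 208.5 − 5·12.7926 = 144.537; MC(Q_m) = 35.8 + 3.5·12.7926 = 80.5741.
Competitive Q* = 20.3176, so ΔQ = 7.525; wedge = 144.537 − 80.5741 = 63.9629.
Deadweight loss = ½ × 7.525 × 63.9629 = $240.66 thousand.

$240.66 thousand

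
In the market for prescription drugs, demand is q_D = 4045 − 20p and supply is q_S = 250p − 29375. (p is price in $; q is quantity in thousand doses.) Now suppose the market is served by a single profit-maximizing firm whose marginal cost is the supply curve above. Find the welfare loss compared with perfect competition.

In inverse form: demand p = 202.25 − 0.05q, supply p = 117.5 + 0.004q.
Competitive equilibrium: 202.25 − 0.05q = 117.5 + 0.004q → q* = 1569.4444, p* = 123.7778.
Marginal revenue: MR = 202.25 − 0.1q. Set MR = MC: 202.25 − 0.1q = 117.5 + 0.004q → q_m = 814.9038.
Price p_m = 202.25 − 0.05·814.9038 = 161.5048; MC(q_m) = 117.5 + 0.004·814.9038 = 120.7596.
Competitive q* = 1569.4444, so Δq = 754.5406; wedge = 161.5048 − 120.7596 = 40.7452.
Welfare loss = ½ × 754.5406 × 40.7452 = $15371.95 thousand.

$15371.95 thousand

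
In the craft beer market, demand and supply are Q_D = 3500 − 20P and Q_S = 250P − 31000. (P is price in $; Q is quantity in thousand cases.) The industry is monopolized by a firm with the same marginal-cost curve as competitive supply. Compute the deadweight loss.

In inverse form: demand P = 175 − 0.05Q, supply P = 124 + 0.004Q.
Competitive equilibrium: 175 − 0.05Q = 124 + 0.004Q → Q* = 944.44444, P* = 127.77778.
Marginal revenue: MR = 175 − 0.1Q. Set MR = MC: 175 − 0.1Q = 124 + 0.004Q → Q_m = 490.38462.
Price P_m = 175 − 0.05·490.38462 = 150.48077; MC(Q_m) = 124 + 0.004·490.38462 = 125.96154.
Competitive Q* = 944.44444, so ΔQ = 454.05982; wedge = 150.48077 − 125.96154 = 24.51923.
Deadweight loss = ½ × 454.05982 × 24.51923 = $5566.60 thousand.

$5566.60 thousand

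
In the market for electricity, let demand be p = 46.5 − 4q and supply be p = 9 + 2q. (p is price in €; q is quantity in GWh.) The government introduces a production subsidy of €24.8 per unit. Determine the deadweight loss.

€51.25

Competitive equilibrium: 46.5 − 4q = 9 + 2q → q* = 6.25, p* = 21.5.
The subsidy lowers effective supply by 24.8: p = 2q − 15.8.
New quantity: 46.5 − 4q = 2q − 15.8 → q' = 10.3833.
Overproduction Δq = 10.3833 − 6.25 = 4.1333; wedge = subsidy = 24.8.
Welfare loss = ½ × 4.1333 × 24.8 = €51.25.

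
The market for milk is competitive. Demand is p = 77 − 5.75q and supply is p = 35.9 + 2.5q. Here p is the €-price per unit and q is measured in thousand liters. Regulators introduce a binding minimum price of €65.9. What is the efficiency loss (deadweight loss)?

€38.41 thousand

Competitive equilibrium: 77 − 5.75q = 35.9 + 2.5q → q* = 4.9818, p* = 48.3545.
At the floor p = 65.9, quantity demanded = (77 − 65.9)/5.75 = 1.9304.
Sellers' marginal cost at q' = 1.9304: 35.9 + 2.5·1.9304 = 40.726.
Δq = 4.9818 − 1.9304 = 3.0514; wedge = 65.9 − 40.726 = 25.174.
Welfare loss = ½ × 3.0514 × 25.174 = €38.41 thousand.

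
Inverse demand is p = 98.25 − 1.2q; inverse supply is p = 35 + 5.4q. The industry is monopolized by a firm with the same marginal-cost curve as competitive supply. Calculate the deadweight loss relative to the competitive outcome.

Competitive equilibrium: 98.25 − 1.2q = 35 + 5.4q → q* = 9.5833, p* = 86.75.
Marginal revenue: MR = 98.25 − 2.4q. Set MR = MC: 98.25 − 2.4q = 35 + 5.4q → q_m = 8.109.
Price p_m = 98.25 − 1.2·8.109 = 88.5192; MC(q_m) = 35 + 5.4·8.109 = 78.7886.
Competitive q* = 9.5833, so Δq = 1.4743; wedge = 88.5192 − 78.7886 = 9.7306.
The triangle = ½ × 1.4743 × 9.7306 = 7.17.

7.17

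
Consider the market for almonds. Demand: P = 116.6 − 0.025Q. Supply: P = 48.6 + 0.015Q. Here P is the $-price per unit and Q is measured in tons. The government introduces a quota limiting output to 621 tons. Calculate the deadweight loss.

Competitive equilibrium: 116.6 − 0.025Q = 48.6 + 0.015Q → Q* = 1700, P* = 74.1.
At Q = 621: demand price = 116.6 − 0.025·621 = 101.075; supply price = 48.6 + 0.015·621 = 57.915.
ΔQ = 1700 − 621 = 1079; wedge = 101.075 − 57.915 = 43.16.
DWL = ½ × 1079 × 43.16 = $23284.82.

$23284.82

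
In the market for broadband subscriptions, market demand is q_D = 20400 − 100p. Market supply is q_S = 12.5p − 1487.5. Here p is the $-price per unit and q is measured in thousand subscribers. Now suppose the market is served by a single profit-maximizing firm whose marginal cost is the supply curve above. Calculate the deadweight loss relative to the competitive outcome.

In inverse form: demand p = 204 − 0.01q, supply p = 119 + 0.08q.
Competitive equilibrium: 204 − 0.01q = 119 + 0.08q → q* = 944.4444, p* = 194.5556.
Marginal revenue: MR = 204 − 0.02q. Set MR = MC: 204 − 0.02q = 119 + 0.08q → q_m = 850.
Price p_m = 204 − 0.01·850 = 195.5; MC(q_m) = 119 + 0.08·850 = 187.
Competitive q* = 944.4444, so Δq = 94.4444; wedge = 195.5 − 187 = 8.5.
Deadweight loss = ½ × 94.4444 × 8.5 = $401.39 thousand.

$401.39 thousand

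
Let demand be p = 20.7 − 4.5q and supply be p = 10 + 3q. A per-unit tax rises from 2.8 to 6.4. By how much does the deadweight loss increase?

Competitive equilibrium: 20.7 − 4.5q = 10 + 3q → q* = 1.4267, p* = 14.28.
For a per-unit tax t: Δq = t/7.5, so DWL = ½·t·(t/7.5) = t²/15.
At t = 2.8: DWL = 0.523. At t = 6.4: DWL = 2.731.
Increase = 2.731 − 0.523 = 2.208.

2.208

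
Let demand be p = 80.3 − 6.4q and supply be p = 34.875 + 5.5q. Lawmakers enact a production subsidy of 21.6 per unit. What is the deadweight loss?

Competitive equilibrium: 80.3 − 6.4q = 34.875 + 5.5q → q* = 3.8172, p* = 55.8697.
The subsidy lowers effective supply by 21.6: p = 13.275 + 5.5q.
New quantity: 80.3 − 6.4q = 13.275 + 5.5q → q' = 5.6324.
Overproduction Δq = 5.6324 − 3.8172 = 1.8152; wedge = subsidy = 21.6.
The triangle = ½ × 1.8152 × 21.6 = 19.60.

19.60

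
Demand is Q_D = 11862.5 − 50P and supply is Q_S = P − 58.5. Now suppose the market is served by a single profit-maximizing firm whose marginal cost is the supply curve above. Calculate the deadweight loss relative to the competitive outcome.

5.79

In inverse form: demand P = 237.25 − 0.02Q, supply P = 58.5 + Q.
Competitive equilibrium: 237.25 − 0.02Q = 58.5 + Q → Q* = 175.2451, P* = 233.7451.
Marginal revenue: MR = 237.25 − 0.04Q. Set MR = MC: 237.25 − 0.04Q = 58.5 + Q → Q_m = 171.875.
Price P_m = 237.25 − 0.02·171.875 = 233.8125; MC(Q_m) = 58.5 + 1·171.875 = 230.375.
Competitive Q* = 175.2451, so ΔQ = 3.3701; wedge = 233.8125 − 230.375 = 3.4375.
DWL = ½ × 3.3701 × 3.4375 = 5.79.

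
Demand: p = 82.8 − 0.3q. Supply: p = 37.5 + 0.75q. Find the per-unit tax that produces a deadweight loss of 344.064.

Competitive equilibrium: 82.8 − 0.3q = 37.5 + 0.75q → q* = 43.1429, p* = 69.8571.
A tax t gives Δq = t/1.05 and wedge t, so DWL = t²/2.1.
t²/2.1 = 344.064 → t² = 722.5344 → t = 26.88.

26.88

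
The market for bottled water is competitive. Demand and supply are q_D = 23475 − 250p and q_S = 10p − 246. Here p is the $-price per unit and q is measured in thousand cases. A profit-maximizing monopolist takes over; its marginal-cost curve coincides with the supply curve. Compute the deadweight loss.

In inverse form: demand p = 93.9 − 0.004q, supply p = 24.6 + 0.1q.
Competitive equilibrium: 93.9 − 0.004q = 24.6 + 0.1q → q* = 666.3462, p* = 91.2346.
Marginal revenue: MR = 93.9 − 0.008q. Set MR = MC: 93.9 − 0.008q = 24.6 + 0.1q → q_m = 641.6667.
Price p_m = 93.9 − 0.004·641.6667 = 91.3333; MC(q_m) = 24.6 + 0.1·641.6667 = 88.7667.
Competitive q* = 666.3462, so Δq = 24.6795; wedge = 91.3333 − 88.7667 = 2.5666.
DWL = ½ × 24.6795 × 2.5666 = $31.67 thousand.

$31.67 thousand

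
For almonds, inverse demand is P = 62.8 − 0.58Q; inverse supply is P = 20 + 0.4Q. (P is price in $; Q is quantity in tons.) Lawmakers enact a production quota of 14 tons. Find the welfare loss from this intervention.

Competitive equilibrium: 62.8 − 0.58Q = 20 + 0.4Q → Q* = 43.6735, P* = 37.4694.
At Q = 14: demand price = 62.8 − 0.58·14 = 54.68; supply price = 20 + 0.4·14 = 25.6.
ΔQ = 43.6735 − 14 = 29.6735; wedge = 54.68 − 25.6 = 29.08.
The triangle = ½ × 29.6735 × 29.08 = $431.45.

$431.45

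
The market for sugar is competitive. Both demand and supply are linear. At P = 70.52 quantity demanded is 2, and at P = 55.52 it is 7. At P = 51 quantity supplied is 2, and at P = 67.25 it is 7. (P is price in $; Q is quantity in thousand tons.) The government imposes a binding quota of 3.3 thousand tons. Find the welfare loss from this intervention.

Demand slope = (55.52 − 70.52)/(7 − 2) = −3, so P = 76.52 − 3Q.
Supply slope = (67.25 − 51)/(7 − 2) = 3.25, so P = 44.5 + 3.25Q.
Competitive equilibrium: 76.52 − 3Q = 44.5 + 3.25Q → Q* = 5.1232, P* = 61.1504.
At Q = 3.3: demand price = 76.52 − 3·3.3 = 66.62; supply price = 44.5 + 3.25·3.3 = 55.225.
ΔQ = 5.1232 − 3.3 = 1.8232; wedge = 66.62 − 55.225 = 11.395.
Deadweight loss = ½ × 1.8232 × 11.395 = $10.39 thousand.

$10.39 thousand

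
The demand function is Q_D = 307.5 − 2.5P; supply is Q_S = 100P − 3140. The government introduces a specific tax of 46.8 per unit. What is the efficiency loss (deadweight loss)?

2671.02

In inverse form: demand P = 123 − 0.4Q, supply P = 31.4 + 0.01Q.
Competitive equilibrium: 123 − 0.4Q = 31.4 + 0.01Q → Q* = 223.4146, P* = 33.6341.
With the tax, the buyer price exceeds the seller price by 46.8: (123 − 0.4Q) − (31.4 + 0.01Q) = 46.8 → Q' = 109.2683.
ΔQ = 223.4146 − 109.2683 = 114.1463; the wedge equals the tax, 46.8.
Deadweight loss = ½ × 114.1463 × 46.8 = 2671.02.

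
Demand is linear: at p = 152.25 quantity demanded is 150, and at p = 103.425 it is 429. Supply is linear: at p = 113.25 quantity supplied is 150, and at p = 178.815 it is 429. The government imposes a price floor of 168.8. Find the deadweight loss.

7376.63

Demand slope = (103.425 − 152.25)/(429 − 150) = −0.175, so p = 178.5 − 0.175q.
Supply slope = (178.815 − 113.25)/(429 − 150) = 0.235, so p = 78 + 0.235q.
Competitive equilibrium: 178.5 − 0.175q = 78 + 0.235q → q* = 245.12195, p* = 135.60366.
At the floor p = 168.8, quantity demanded = (178.5 − 168.8)/0.175 = 55.42857.
Sellers' marginal cost at q' = 55.42857: 78 + 0.235·55.42857 = 91.02571.
Δq = 245.12195 − 55.42857 = 189.69338; wedge = 168.8 − 91.02571 = 77.77429.
Welfare loss = ½ × 189.69338 × 77.77429 = 7376.63.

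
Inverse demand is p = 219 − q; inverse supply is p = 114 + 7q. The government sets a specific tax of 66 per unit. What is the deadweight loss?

272.25

Competitive equilibrium: 219 − q = 114 + 7q → q* = 13.125, p* = 205.875.
With the tax, the buyer price exceeds the seller price by 66: (219 − q) − (114 + 7q) = 66 → q' = 4.875.
Δq = 13.125 − 4.875 = 8.25; the wedge equals the tax, 66.
Welfare loss = ½ × 8.25 × 66 = 272.25.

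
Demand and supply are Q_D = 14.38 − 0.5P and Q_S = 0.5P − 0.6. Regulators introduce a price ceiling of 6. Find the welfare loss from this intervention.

40.32

In inverse form: demand P = 28.76 − 2Q, supply P = 1.2 + 2Q.
Competitive equilibrium: 28.76 − 2Q = 1.2 + 2Q → Q* = 6.89, P* = 14.98.
At the ceiling P = 6, quantity supplied = (6 − 1.2)/2 = 2.4.
Willingness to pay at Q' = 2.4: 28.76 − 2·2.4 = 23.96.
ΔQ = 6.89 − 2.4 = 4.49; wedge = 23.96 − 6 = 17.96.
The triangle = ½ × 4.49 × 17.96 = 40.32.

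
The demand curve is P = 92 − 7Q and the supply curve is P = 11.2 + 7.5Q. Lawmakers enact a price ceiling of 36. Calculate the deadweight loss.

Competitive equilibrium: 92 − 7Q = 11.2 + 7.5Q → Q* = 5.5724, P* = 52.9931.
At the ceiling P = 36, quantity supplied = (36 − 11.2)/7.5 = 3.3067.
Willingness to pay at Q' = 3.3067: 92 − 7·3.3067 = 68.8531.
ΔQ = 5.5724 − 3.3067 = 2.2657; wedge = 68.8531 − 36 = 32.8531.
Deadweight loss = ½ × 2.2657 × 32.8531 = 37.22.

37.22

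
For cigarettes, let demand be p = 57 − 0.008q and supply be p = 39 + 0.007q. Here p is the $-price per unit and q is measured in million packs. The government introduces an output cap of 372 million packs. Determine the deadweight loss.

$5141.88 million

Competitive equilibrium: 57 − 0.008q = 39 + 0.007q → q* = 1200, p* = 47.4.
At q = 372: demand price = 57 − 0.008·372 = 54.024; supply price = 39 + 0.007·372 = 41.604.
Δq = 1200 − 372 = 828; wedge = 54.024 − 41.604 = 12.42.
Welfare loss = ½ × 828 × 12.42 = $5141.88 million.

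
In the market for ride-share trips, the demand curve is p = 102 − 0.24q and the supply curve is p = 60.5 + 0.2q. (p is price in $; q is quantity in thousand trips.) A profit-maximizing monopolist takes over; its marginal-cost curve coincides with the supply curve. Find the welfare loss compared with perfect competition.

Competitive equilibrium: 102 − 0.24q = 60.5 + 0.2q → q* = 94.3182, p* = 79.3636.
Marginal revenue: MR = 102 − 0.48q. Set MR = MC: 102 − 0.48q = 60.5 + 0.2q → q_m = 61.0294.
Price p_m = 102 − 0.24·61.0294 = 87.3529; MC(q_m) = 60.5 + 0.2·61.0294 = 72.7059.
Competitive q* = 94.3182, so Δq = 33.2888; wedge = 87.3529 − 72.7059 = 14.647.
The triangle = ½ × 33.2888 × 14.647 = $243.79 thousand.

$243.79 thousand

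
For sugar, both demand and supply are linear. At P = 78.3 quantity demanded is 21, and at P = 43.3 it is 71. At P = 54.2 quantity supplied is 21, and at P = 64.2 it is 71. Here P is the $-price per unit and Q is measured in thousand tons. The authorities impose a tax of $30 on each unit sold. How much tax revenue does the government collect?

$433.33 thousand

Demand slope = (43.3 − 78.3)/(71 − 21) = −0.7, so P = 93 − 0.7Q.
Supply slope = (64.2 − 54.2)/(71 − 21) = 0.2, so P = 50 + 0.2Q.
Competitive equilibrium: 93 − 0.7Q = 50 + 0.2Q → Q* = 47.7778, P* = 59.5556.
With the tax, the buyer price exceeds the seller price by 30: (93 − 0.7Q) − (50 + 0.2Q) = 30 → Q' = 14.4444.
Tax revenue = 30 × 14.4444 = $433.33 thousand.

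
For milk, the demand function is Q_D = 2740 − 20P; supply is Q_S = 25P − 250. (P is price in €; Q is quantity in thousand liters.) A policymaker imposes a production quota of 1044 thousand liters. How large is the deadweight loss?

€6064.68 thousand

In inverse form: demand P = 137 − 0.05Q, supply P = 10 + 0.04Q.
Competitive equilibrium: 137 − 0.05Q = 10 + 0.04Q → Q* = 1411.1111, P* = 66.4444.
At Q = 1044: demand price = 137 − 0.05·1044 = 84.8; supply price = 10 + 0.04·1044 = 51.76.
ΔQ = 1411.1111 − 1044 = 367.1111; wedge = 84.8 − 51.76 = 33.04.
Welfare loss = ½ × 367.1111 × 33.04 = €6064.68 thousand.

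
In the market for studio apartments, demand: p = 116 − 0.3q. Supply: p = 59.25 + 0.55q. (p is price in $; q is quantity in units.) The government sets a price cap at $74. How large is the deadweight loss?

Competitive equilibrium: 116 − 0.3q = 59.25 + 0.55q → q* = 66.7647, p* = 95.9706.
At the ceiling p = 74, quantity supplied = (74 − 59.25)/0.55 = 26.8182.
Willingness to pay at q' = 26.8182: 116 − 0.3·26.8182 = 107.9545.
Δq = 66.7647 − 26.8182 = 39.9465; wedge = 107.9545 − 74 = 33.9545.
Deadweight loss = ½ × 39.9465 × 33.9545 = $678.18.

$678.18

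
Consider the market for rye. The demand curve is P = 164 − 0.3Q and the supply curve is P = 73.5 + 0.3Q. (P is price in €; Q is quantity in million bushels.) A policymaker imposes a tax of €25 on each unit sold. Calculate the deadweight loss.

Competitive equilibrium: 164 − 0.3Q = 73.5 + 0.3Q → Q* = 150.8333, P* = 118.75.
With the tax, the buyer price exceeds the seller price by 25: (164 − 0.3Q) − (73.5 + 0.3Q) = 25 → Q' = 109.1667.
ΔQ = 150.8333 − 109.1667 = 41.6666; the wedge equals the tax, 25.
Deadweight loss = ½ × 41.6666 × 25 = €520.83 million.

€520.83 million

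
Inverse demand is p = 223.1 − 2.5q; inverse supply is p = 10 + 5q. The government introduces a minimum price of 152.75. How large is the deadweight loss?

0.28

Competitive equilibrium: 223.1 − 2.5q = 10 + 5q → q* = 28.4133, p* = 152.0667.
At the floor p = 152.75, quantity demanded = (223.1 − 152.75)/2.5 = 28.14.
Sellers' marginal cost at q' = 28.14: 10 + 5·28.14 = 150.7.
Δq = 28.4133 − 28.14 = 0.2733; wedge = 152.75 − 150.7 = 2.05.
The triangle = ½ × 0.2733 × 2.05 = 0.28.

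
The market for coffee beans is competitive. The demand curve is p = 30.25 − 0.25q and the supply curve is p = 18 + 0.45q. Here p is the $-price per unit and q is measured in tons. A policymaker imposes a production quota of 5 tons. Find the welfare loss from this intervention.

Competitive equilibrium: 30.25 − 0.25q = 18 + 0.45q → q* = 17.5, p* = 25.875.
At q = 5: demand price = 30.25 − 0.25·5 = 29; supply price = 18 + 0.45·5 = 20.25.
Δq = 17.5 − 5 = 12.5; wedge = 29 − 20.25 = 8.75.
Deadweight loss = ½ × 12.5 × 8.75 = $54.69.

$54.69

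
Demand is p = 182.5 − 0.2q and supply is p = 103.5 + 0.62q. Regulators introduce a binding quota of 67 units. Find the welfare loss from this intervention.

352.98

Competitive equilibrium: 182.5 − 0.2q = 103.5 + 0.62q → q* = 96.3415, p* = 163.2317.
At q = 67: demand price = 182.5 − 0.2·67 = 169.1; supply price = 103.5 + 0.62·67 = 145.04.
Δq = 96.3415 − 67 = 29.3415; wedge = 169.1 − 145.04 = 24.06.
Deadweight loss = ½ × 29.3415 × 24.06 = 352.98.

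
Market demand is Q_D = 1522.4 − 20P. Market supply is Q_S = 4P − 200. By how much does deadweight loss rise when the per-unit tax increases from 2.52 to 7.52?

83.67

In inverse form: demand P = 76.12 − 0.05Q, supply P = 50 + 0.25Q.
Competitive equilibrium: 76.12 − 0.05Q = 50 + 0.25Q → Q* = 87.0667, P* = 71.7667.
For a per-unit tax t: ΔQ = t/0.3, so DWL = ½·t·(t/0.3) = t²/0.6.
At t = 2.52: DWL = 10.584. At t = 7.52: DWL = 94.251.
Increase = 94.251 − 10.584 = 83.67.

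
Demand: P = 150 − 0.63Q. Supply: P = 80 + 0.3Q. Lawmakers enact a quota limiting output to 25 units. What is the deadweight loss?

Competitive equilibrium: 150 − 0.63Q = 80 + 0.3Q → Q* = 75.2688, P* = 102.5806.
At Q = 25: demand price = 150 − 0.63·25 = 134.25; supply price = 80 + 0.3·25 = 87.5.
ΔQ = 75.2688 − 25 = 50.2688; wedge = 134.25 − 87.5 = 46.75.
The triangle = ½ × 50.2688 × 46.75 = 1175.03.

1175.03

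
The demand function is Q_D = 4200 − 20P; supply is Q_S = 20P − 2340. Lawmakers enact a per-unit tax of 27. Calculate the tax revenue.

In inverse form: demand P = 210 − 0.05Q, supply P = 117 + 0.05Q.
Competitive equilibrium: 210 − 0.05Q = 117 + 0.05Q → Q* = 930, P* = 163.5.
With the tax, the buyer price exceeds the seller price by 27: (210 − 0.05Q) − (117 + 0.05Q) = 27 → Q' = 660.
Tax revenue = 27 × 660 = 17820.

17820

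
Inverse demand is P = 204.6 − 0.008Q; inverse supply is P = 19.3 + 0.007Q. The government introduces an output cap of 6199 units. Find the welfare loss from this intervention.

Competitive equilibrium: 204.6 − 0.008Q = 19.3 + 0.007Q → Q* = 12353.3333, P* = 105.7733.
At Q = 6199: demand price = 204.6 − 0.008·6199 = 155.008; supply price = 19.3 + 0.007·6199 = 62.693.
ΔQ = 12353.3333 − 6199 = 6154.3333; wedge = 155.008 − 62.693 = 92.315.
DWL = ½ × 6154.3333 × 92.315 = 284068.64.

284068.64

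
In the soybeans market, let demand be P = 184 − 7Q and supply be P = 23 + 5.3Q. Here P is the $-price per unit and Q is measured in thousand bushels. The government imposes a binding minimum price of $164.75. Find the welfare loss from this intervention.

$657.46 thousand

Competitive equilibrium: 184 − 7Q = 23 + 5.3Q → Q* = 13.0894, P* = 92.374.
At the floor P = 164.75, quantity demanded = (184 − 164.75)/7 = 2.75.
Sellers' marginal cost at Q' = 2.75: 23 + 5.3·2.75 = 37.575.
ΔQ = 13.0894 − 2.75 = 10.3394; wedge = 164.75 − 37.575 = 127.175.
Welfare loss = ½ × 10.3394 × 127.175 = $657.46 thousand.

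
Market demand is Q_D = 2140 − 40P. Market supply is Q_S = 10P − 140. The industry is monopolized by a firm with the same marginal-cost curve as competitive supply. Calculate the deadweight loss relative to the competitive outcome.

173.36

In inverse form: demand P = 53.5 − 0.025Q, supply P = 14 + 0.1Q.
Competitive equilibrium: 53.5 − 0.025Q = 14 + 0.1Q → Q* = 316, P* = 45.6.
Marginal revenue: MR = 53.5 − 0.05Q. Set MR = MC: 53.5 − 0.05Q = 14 + 0.1Q → Q_m = 263.3333.
Price P_m = 53.5 − 0.025·263.3333 = 46.9167; MC(Q_m) = 14 + 0.1·263.3333 = 40.3333.
Competitive Q* = 316, so ΔQ = 52.6667; wedge = 46.9167 − 40.3333 = 6.5834.
Welfare loss = ½ × 52.6667 × 6.5834 = 173.36.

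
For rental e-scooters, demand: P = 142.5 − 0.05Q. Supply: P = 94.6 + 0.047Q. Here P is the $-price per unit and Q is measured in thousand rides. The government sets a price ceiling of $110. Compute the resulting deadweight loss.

$1338.96 thousand

Competitive equilibrium: 142.5 − 0.05Q = 94.6 + 0.047Q → Q* = 493.8144, P* = 117.8093.
At the ceiling P = 110, quantity supplied = (110 − 94.6)/0.047 = 327.6596.
Willingness to pay at Q' = 327.6596: 142.5 − 0.05·327.6596 = 126.117.
ΔQ = 493.8144 − 327.6596 = 166.1548; wedge = 126.117 − 110 = 16.117.
Deadweight loss = ½ × 166.1548 × 16.117 = $1338.96 thousand.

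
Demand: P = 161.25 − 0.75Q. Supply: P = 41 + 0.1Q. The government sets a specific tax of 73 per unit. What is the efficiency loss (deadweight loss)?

3134.71

Competitive equilibrium: 161.25 − 0.75Q = 41 + 0.1Q → Q* = 141.4706, P* = 55.1471.
With the tax, the buyer price exceeds the seller price by 73: (161.25 − 0.75Q) − (41 + 0.1Q) = 73 → Q' = 55.5882.
ΔQ = 141.4706 − 55.5882 = 85.8824; the wedge equals the tax, 73.
DWL = ½ × 85.8824 × 73 = 3134.71.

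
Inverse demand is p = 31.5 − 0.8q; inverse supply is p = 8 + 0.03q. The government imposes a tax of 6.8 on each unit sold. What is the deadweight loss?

27.86

Competitive equilibrium: 31.5 − 0.8q = 8 + 0.03q → q* = 28.3133, p* = 8.8494.
With the tax, the buyer price exceeds the seller price by 6.8: (31.5 − 0.8q) − (8 + 0.03q) = 6.8 → q' = 20.1205.
Δq = 28.3133 − 20.1205 = 8.1928; the wedge equals the tax, 6.8.
The triangle = ½ × 8.1928 × 6.8 = 27.86.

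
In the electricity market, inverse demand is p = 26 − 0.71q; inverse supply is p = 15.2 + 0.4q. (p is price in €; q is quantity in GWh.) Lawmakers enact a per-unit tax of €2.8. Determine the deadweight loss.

Competitive equilibrium: 26 − 0.71q = 15.2 + 0.4q → q* = 9.7297, p* = 19.0919.
With the tax, the buyer price exceeds the seller price by 2.8: (26 − 0.71q) − (15.2 + 0.4q) = 2.8 → q' = 7.2072.
Δq = 9.7297 − 7.2072 = 2.5225; the wedge equals the tax, 2.8.
Welfare loss = ½ × 2.5225 × 2.8 = €3.53.

€3.53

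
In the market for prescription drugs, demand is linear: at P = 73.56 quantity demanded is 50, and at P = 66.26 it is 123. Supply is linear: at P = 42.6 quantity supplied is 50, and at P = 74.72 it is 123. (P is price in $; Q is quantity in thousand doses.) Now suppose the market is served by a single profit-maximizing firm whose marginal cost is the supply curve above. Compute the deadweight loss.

Demand slope = (66.26 − 73.56)/(123 − 50) = −0.1, so P = 78.56 − 0.1Q.
Supply slope = (74.72 − 42.6)/(123 − 50) = 0.44, so P = 20.6 + 0.44Q.
Competitive equilibrium: 78.56 − 0.1Q = 20.6 + 0.44Q → Q* = 107.3333, P* = 67.8267.
Marginal revenue: MR = 78.56 − 0.2Q. Set MR = MC: 78.56 − 0.2Q = 20.6 + 0.44Q → Q_m = 90.5625.
Price P_m = 78.56 − 0.1·90.5625 = 69.5038; MC(Q_m) = 20.6 + 0.44·90.5625 = 60.4475.
Competitive Q* = 107.3333, so ΔQ = 16.7708; wedge = 69.5038 − 60.4475 = 9.0563.
Deadweight loss = ½ × 16.7708 × 9.0563 = $75.94 thousand.

$75.94 thousand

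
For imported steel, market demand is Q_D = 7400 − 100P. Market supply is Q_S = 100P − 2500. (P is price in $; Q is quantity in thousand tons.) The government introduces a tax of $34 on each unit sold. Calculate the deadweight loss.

$28900 thousand

In inverse form: demand P = 74 − 0.01Q, supply P = 25 + 0.01Q.
Competitive equilibrium: 74 − 0.01Q = 25 + 0.01Q → Q* = 2450, P* = 49.5.
With the tax, the buyer price exceeds the seller price by 34: (74 − 0.01Q) − (25 + 0.01Q) = 34 → Q' = 750.
ΔQ = 2450 − 750 = 1700; the wedge equals the tax, 34.
The triangle = ½ × 1700 × 34 = $28900 thousand.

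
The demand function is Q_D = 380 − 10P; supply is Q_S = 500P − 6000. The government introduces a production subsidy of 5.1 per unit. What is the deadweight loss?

In inverse form: demand P = 38 − 0.1Q, supply P = 12 + 0.002Q.
Competitive equilibrium: 38 − 0.1Q = 12 + 0.002Q → Q* = 254.902, P* = 12.5098.
The subsidy lowers effective supply by 5.1: P = 6.9 + 0.002Q.
New quantity: 38 − 0.1Q = 6.9 + 0.002Q → Q' = 304.902.
Overproduction ΔQ = 304.902 − 254.902 = 50; wedge = subsidy = 5.1.
Deadweight loss = ½ × 50 × 5.1 = 127.50.

127.50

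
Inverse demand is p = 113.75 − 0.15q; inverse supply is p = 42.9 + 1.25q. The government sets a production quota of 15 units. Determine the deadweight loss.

887.51

Competitive equilibrium: 113.75 − 0.15q = 42.9 + 1.25q → q* = 50.6071, p* = 106.1589.
At q = 15: demand price = 113.75 − 0.15·15 = 111.5; supply price = 42.9 + 1.25·15 = 61.65.
Δq = 50.6071 − 15 = 35.6071; wedge = 111.5 − 61.65 = 49.85.
Deadweight loss = ½ × 35.6071 × 49.85 = 887.51.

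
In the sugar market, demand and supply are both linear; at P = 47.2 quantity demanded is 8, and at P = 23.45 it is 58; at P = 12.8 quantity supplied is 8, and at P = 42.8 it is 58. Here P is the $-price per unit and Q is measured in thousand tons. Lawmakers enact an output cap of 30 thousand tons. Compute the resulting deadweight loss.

$53.75 thousand

Demand slope = (23.45 − 47.2)/(58 − 8) = −0.475, so P = 51 − 0.475Q.
Supply slope = (42.8 − 12.8)/(58 − 8) = 0.6, so P = 8 + 0.6Q.
Competitive equilibrium: 51 − 0.475Q = 8 + 0.6Q → Q* = 40, P* = 32.
At Q = 30: demand price = 51 − 0.475·30 = 36.75; supply price = 8 + 0.6·30 = 26.
ΔQ = 40 − 30 = 10; wedge = 36.75 − 26 = 10.75.
The triangle = ½ × 10 × 10.75 = $53.75 thousand.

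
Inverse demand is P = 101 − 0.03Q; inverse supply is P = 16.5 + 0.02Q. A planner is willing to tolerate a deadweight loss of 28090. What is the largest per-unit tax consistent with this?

Competitive equilibrium: 101 − 0.03Q = 16.5 + 0.02Q → Q* = 1690, P* = 50.3.
A tax t gives ΔQ = t/0.05 and wedge t, so DWL = t²/0.1.
t²/0.1 = 28090 → t² = 2809 → t = 53.

53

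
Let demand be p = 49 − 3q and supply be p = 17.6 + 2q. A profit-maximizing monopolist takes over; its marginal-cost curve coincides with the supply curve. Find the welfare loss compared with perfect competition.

Competitive equilibrium: 49 − 3q = 17.6 + 2q → q* = 6.28, p* = 30.16.
Marginal revenue: MR = 49 − 6q. Set MR = MC: 49 − 6q = 17.6 + 2q → q_m = 3.925.
Price p_m = 49 − 3·3.925 = 37.225; MC(q_m) = 17.6 + 2·3.925 = 25.45.
Competitive q* = 6.28, so Δq = 2.355; wedge = 37.225 − 25.45 = 11.775.
Welfare loss = ½ × 2.355 × 11.775 = 13.87.

13.87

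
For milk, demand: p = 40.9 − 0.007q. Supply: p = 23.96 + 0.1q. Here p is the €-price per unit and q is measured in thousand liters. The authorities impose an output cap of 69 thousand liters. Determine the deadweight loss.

Competitive equilibrium: 40.9 − 0.007q = 23.96 + 0.1q → q* = 158.31776, p* = 39.79178.
At q = 69: demand price = 40.9 − 0.007·69 = 40.417; supply price = 23.96 + 0.1·69 = 30.86.
Δq = 158.31776 − 69 = 89.31776; wedge = 40.417 − 30.86 = 9.557.
The triangle = ½ × 89.31776 × 9.557 = €426.80 thousand.

€426.80 thousand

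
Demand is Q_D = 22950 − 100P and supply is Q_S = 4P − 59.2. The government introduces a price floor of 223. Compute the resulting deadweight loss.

4016.33

In inverse form: demand P = 229.5 − 0.01Q, supply P = 14.8 + 0.25Q.
Competitive equilibrium: 229.5 − 0.01Q = 14.8 + 0.25Q → Q* = 825.7692, P* = 221.2423.
At the floor P = 223, quantity demanded = (229.5 − 223)/0.01 = 650.
Sellers' marginal cost at Q' = 650: 14.8 + 0.25·650 = 177.3.
ΔQ = 825.7692 − 650 = 175.7692; wedge = 223 − 177.3 = 45.7.
Deadweight loss = ½ × 175.7692 × 45.7 = 4016.33.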